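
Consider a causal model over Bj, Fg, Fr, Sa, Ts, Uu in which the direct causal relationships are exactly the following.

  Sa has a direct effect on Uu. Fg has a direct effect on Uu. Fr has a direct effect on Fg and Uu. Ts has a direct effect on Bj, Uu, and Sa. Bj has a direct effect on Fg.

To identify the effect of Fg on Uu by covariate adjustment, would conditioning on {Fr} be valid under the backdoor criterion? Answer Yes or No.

Backdoor paths from Fg to Uu (paths whose first edge points into Fg):
  P1: Fg <- Bj <- Ts -> Sa -> Uu
  P2: Fg <- Bj <- Ts -> Uu
  P3: Fg <- Fr -> Uu
Condition 1 (no descendant of Fg in the set): holds — descendants of Fg are {Uu}; none are in {Fr}.
Condition 2 (every backdoor path blocked by {Fr}):
  P1: open — no interior node is in the conditioning set.
  P2: open — no interior node is in the conditioning set.
  P3: blocked at fork node Fr ∈ conditioning set.
{Fr} does not satisfy the backdoor criterion.

No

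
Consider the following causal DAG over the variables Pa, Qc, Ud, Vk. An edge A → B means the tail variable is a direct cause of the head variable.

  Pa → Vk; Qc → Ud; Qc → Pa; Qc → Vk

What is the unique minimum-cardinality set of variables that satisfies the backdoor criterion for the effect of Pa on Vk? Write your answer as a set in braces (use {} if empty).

Variables eligible for adjustment (non-descendants of Pa, excluding Pa and Vk): {Qc, Ud}.
Backdoor paths from Pa to Vk:
  P1: Pa <- Qc -> Vk
The empty set is not sufficient: P1 (Pa <- Qc -> Vk) has no collider blocking it and no conditioned non-collider, so it is open.
Try {Qc}:
  P1: blocked at fork node Qc ∈ conditioning set.
{Qc} contains no descendant of Pa and blocks every backdoor path.
No other singleton works — e.g. {Ud} leaves P1 open — so {Qc} is the unique smallest valid adjustment set.

{Qc}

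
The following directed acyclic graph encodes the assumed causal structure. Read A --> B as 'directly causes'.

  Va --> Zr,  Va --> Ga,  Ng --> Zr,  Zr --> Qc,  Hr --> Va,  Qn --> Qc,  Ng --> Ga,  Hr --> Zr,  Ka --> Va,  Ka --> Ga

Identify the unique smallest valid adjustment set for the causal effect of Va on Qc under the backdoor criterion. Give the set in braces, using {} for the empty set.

Variables eligible for adjustment (non-descendants of Va, excluding Va and Qc): {Hr, Ka, Ng, Qn}.
Backdoor paths from Va to Qc:
  P1: Va <- Hr -> Zr -> Qc
  P2: Va <- Ka -> Ga <- Ng -> Zr -> Qc
The empty set is not sufficient: P1 (Va <- Hr -> Zr -> Qc) has no collider blocking it and no conditioned non-collider, so it is open.
Try {Hr}:
  P1: blocked at fork node Hr ∈ conditioning set.
  P2: blocked at collider Ga (neither it nor any descendant is in the conditioning set).
{Hr} contains no descendant of Va and blocks every backdoor path.
No other singleton works — e.g. {Qn} leaves P1 open — so {Hr} is the unique smallest valid adjustment set.

{Hr}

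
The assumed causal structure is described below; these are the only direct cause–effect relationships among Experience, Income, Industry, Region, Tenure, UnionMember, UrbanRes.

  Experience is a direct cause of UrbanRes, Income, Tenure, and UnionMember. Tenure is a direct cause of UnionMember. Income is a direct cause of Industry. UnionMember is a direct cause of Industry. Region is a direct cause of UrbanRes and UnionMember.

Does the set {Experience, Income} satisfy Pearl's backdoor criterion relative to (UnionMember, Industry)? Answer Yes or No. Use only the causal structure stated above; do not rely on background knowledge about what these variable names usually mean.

Backdoor paths from UnionMember to Industry (paths whose first edge points into UnionMember):
  P1: UnionMember <- Region -> UrbanRes <- Experience -> Income -> Industry
  P2: UnionMember <- Experience -> Income -> Industry
  P3: UnionMember <- Tenure <- Experience -> Income -> Industry
Condition 1 (no descendant of UnionMember in the set): holds — descendants of UnionMember are {Industry}; none are in {Experience, Income}.
Condition 2 (every backdoor path blocked by {Experience, Income}):
  P1: blocked at collider UrbanRes (neither it nor any descendant is in the conditioning set).
  P2: blocked at fork node Experience ∈ conditioning set.
  P3: blocked at fork node Experience ∈ conditioning set.
{Experience, Income} satisfies the backdoor criterion.

Yes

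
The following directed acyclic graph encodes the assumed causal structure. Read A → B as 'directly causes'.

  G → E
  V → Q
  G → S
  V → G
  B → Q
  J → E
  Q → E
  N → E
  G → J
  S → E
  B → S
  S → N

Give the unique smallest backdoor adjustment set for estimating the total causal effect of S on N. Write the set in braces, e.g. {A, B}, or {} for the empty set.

Variables eligible for adjustment (non-descendants of S, excluding S and N): {B, G, J, Q, V}.
Backdoor paths from S to N:
  P1: S <- G <- V -> Q -> E <- N
  P2: S <- G -> J -> E <- N
  P3: S <- G -> E <- N
  P4: S <- B -> Q <- V -> G -> J -> E <- N
  P5: S <- B -> Q <- V -> G -> E <- N
  P6: S <- B -> Q -> E <- N
Each backdoor path contains an unconditioned collider, so every path is already blocked with the empty conditioning set:
  P1: blocked at collider E (neither it nor any descendant is in the conditioning set).
  P2: blocked at collider E (neither it nor any descendant is in the conditioning set).
  P3: blocked at collider E (neither it nor any descendant is in the conditioning set).
  P4: blocked at collider Q (neither it nor any descendant is in the conditioning set).
  P5: blocked at collider Q (neither it nor any descendant is in the conditioning set).
  P6: blocked at collider E (neither it nor any descendant is in the conditioning set).
The empty set is therefore the unique smallest valid set.

{}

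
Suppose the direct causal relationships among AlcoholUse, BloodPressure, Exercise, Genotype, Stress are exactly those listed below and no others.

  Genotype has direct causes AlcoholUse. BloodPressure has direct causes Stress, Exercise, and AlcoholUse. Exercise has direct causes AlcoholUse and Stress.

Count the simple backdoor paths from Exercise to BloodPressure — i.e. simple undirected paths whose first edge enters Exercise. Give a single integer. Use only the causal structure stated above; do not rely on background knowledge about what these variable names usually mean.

2

A backdoor path from Exercise to BloodPressure is any simple undirected path whose first edge points into Exercise (i.e. leaves Exercise via a parent).
Parents of Exercise: {AlcoholUse, Stress}.
Enumerating:
  P1: Exercise <- Stress -> BloodPressure
  P2: Exercise <- AlcoholUse -> BloodPressure
That exhausts the simple backdoor paths. Count: 2.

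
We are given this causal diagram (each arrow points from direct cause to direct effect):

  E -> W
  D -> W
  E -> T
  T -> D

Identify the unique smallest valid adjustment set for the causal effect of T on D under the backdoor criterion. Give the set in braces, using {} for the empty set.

{}

Variables eligible for adjustment (non-descendants of T, excluding T and D): {E}.
Backdoor paths from T to D:
  P1: T <- E -> W <- D
Each backdoor path contains an unconditioned collider, so every path is already blocked with the empty conditioning set:
  P1: blocked at collider W (neither it nor any descendant is in the conditioning set).
The empty set is therefore the unique smallest valid set.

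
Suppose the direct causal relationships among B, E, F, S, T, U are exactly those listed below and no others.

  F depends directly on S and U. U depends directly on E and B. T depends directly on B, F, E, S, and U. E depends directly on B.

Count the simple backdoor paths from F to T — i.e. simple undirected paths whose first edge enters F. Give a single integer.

A backdoor path from F to T is any simple undirected path whose first edge points into F (i.e. leaves F via a parent).
Parents of F: {S, U}.
Enumerating:
  P1: F <- S -> T
  P2: F <- U <- B -> E -> T
  P3: F <- U <- B -> T
  P4: F <- U <- E <- B -> T
  P5: F <- U <- E -> T
  P6: F <- U -> T
That exhausts the simple backdoor paths. Count: 6.

6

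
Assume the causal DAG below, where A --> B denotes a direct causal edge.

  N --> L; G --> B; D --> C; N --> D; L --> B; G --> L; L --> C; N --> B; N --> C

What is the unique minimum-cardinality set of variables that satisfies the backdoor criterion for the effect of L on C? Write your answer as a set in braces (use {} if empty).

Variables eligible for adjustment (non-descendants of L, excluding L and C): {D, G, N}.
Backdoor paths from L to C:
  P1: L <- N -> D -> C
  P2: L <- N -> C
  P3: L <- G -> B <- N -> D -> C
  P4: L <- G -> B <- N -> C
The empty set is not sufficient: P1 (L <- N -> D -> C) has no collider blocking it and no conditioned non-collider, so it is open.
Try {N}:
  P1: blocked at fork node N ∈ conditioning set.
  P2: blocked at fork node N ∈ conditioning set.
  P3: blocked at collider B (neither it nor any descendant is in the conditioning set).
  P4: blocked at collider B (neither it nor any descendant is in the conditioning set).
{N} contains no descendant of L and blocks every backdoor path.
No other singleton works — e.g. {G} leaves P1 open — so {N} is the unique smallest valid adjustment set.

{N}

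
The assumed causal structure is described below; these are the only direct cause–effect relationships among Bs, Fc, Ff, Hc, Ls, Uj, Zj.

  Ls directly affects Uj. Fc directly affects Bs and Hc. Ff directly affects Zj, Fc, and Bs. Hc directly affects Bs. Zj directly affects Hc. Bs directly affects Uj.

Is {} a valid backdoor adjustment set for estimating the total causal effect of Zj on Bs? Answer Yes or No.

Backdoor paths from Zj to Bs (paths whose first edge points into Zj):
  P1: Zj <- Ff -> Fc -> Hc -> Bs
  P2: Zj <- Ff -> Fc -> Bs
  P3: Zj <- Ff -> Bs
Condition 1 (no descendant of Zj in the set): holds — descendants of Zj are {Bs, Hc, Uj}; none are in {}.
Condition 2 (every backdoor path blocked by {}):
  P1: open — no interior node is in the conditioning set.
  P2: open — no interior node is in the conditioning set.
  P3: open — no interior node is in the conditioning set.
{} does not satisfy the backdoor criterion.

No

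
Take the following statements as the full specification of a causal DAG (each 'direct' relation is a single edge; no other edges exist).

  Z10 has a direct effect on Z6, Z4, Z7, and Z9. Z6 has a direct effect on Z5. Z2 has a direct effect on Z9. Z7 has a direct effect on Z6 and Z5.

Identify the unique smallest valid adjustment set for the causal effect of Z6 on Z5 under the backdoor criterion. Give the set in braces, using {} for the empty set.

Variables eligible for adjustment (non-descendants of Z6, excluding Z6 and Z5): {Z10, Z2, Z4, Z7, Z9}.
Backdoor paths from Z6 to Z5:
  P1: Z6 <- Z10 -> Z7 -> Z5
  P2: Z6 <- Z7 -> Z5
The empty set is not sufficient: P1 (Z6 <- Z10 -> Z7 -> Z5) has no collider blocking it and no conditioned non-collider, so it is open.
Try {Z7}:
  P1: blocked at chain node Z7 ∈ conditioning set.
  P2: blocked at fork node Z7 ∈ conditioning set.
{Z7} contains no descendant of Z6 and blocks every backdoor path.
No other singleton works — e.g. {Z10} leaves P2 open — so {Z7} is the unique smallest valid adjustment set.

{Z7}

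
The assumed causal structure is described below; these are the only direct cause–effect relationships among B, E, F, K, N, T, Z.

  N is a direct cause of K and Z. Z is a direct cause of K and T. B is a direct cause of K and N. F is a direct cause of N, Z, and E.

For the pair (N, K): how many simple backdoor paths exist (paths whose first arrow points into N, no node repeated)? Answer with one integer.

2

A backdoor path from N to K is any simple undirected path whose first edge points into N (i.e. leaves N via a parent).
Parents of N: {B, F}.
Enumerating:
  P1: N <- F -> Z -> K
  P2: N <- B -> K
That exhausts the simple backdoor paths. Count: 2.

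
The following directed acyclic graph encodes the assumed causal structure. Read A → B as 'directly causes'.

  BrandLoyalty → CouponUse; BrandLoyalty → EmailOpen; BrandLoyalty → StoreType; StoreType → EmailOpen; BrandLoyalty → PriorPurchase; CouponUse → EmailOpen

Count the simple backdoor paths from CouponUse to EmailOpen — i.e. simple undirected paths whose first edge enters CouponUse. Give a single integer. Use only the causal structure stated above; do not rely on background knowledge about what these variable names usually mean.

2

A backdoor path from CouponUse to EmailOpen is any simple undirected path whose first edge points into CouponUse (i.e. leaves CouponUse via a parent).
Parents of CouponUse: {BrandLoyalty}.
Enumerating:
  P1: CouponUse <- BrandLoyalty -> StoreType -> EmailOpen
  P2: CouponUse <- BrandLoyalty -> EmailOpen
That exhausts the simple backdoor paths. Count: 2.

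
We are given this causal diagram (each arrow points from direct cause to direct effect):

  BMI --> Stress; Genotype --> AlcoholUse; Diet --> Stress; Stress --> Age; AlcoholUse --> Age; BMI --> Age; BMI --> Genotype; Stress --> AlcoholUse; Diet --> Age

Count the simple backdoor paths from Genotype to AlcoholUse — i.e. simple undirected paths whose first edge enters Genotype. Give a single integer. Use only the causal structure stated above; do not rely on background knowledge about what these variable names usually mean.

A backdoor path from Genotype to AlcoholUse is any simple undirected path whose first edge points into Genotype (i.e. leaves Genotype via a parent).
Parents of Genotype: {BMI}.
Enumerating:
  P1: Genotype <- BMI -> Stress <- Diet -> Age <- AlcoholUse
  P2: Genotype <- BMI -> Stress -> AlcoholUse
  P3: Genotype <- BMI -> Stress -> Age <- AlcoholUse
  P4: Genotype <- BMI -> Age <- Diet -> Stress -> AlcoholUse
  P5: Genotype <- BMI -> Age <- Stress -> AlcoholUse
  P6: Genotype <- BMI -> Age <- AlcoholUse
That exhausts the simple backdoor paths. Count: 6.

6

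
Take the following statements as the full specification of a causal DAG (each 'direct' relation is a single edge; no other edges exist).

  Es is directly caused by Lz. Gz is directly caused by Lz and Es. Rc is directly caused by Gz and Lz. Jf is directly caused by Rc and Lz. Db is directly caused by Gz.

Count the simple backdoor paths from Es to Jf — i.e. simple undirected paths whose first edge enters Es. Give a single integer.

A backdoor path from Es to Jf is any simple undirected path whose first edge points into Es (i.e. leaves Es via a parent).
Parents of Es: {Lz}.
Enumerating:
  P1: Es <- Lz -> Gz -> Rc -> Jf
  P2: Es <- Lz -> Rc -> Jf
  P3: Es <- Lz -> Jf
That exhausts the simple backdoor paths. Count: 3.

3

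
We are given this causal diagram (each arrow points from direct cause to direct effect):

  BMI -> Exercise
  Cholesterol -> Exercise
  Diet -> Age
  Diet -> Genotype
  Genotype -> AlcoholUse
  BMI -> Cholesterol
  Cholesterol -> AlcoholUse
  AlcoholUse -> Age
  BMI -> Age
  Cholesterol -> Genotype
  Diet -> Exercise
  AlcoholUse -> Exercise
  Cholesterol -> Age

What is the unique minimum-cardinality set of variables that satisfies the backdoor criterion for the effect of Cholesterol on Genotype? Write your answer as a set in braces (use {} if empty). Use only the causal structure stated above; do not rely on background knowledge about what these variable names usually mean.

{}

Variables eligible for adjustment (non-descendants of Cholesterol, excluding Cholesterol and Genotype): {BMI, Diet}.
Backdoor paths from Cholesterol to Genotype:
  P1: Cholesterol <- BMI -> Exercise <- Diet -> Genotype
  P2: Cholesterol <- BMI -> Exercise <- Diet -> Age <- AlcoholUse <- Genotype
  P3: Cholesterol <- BMI -> Exercise <- AlcoholUse <- Genotype
  P4: Cholesterol <- BMI -> Exercise <- AlcoholUse -> Age <- Diet -> Genotype
  P5: Cholesterol <- BMI -> Age <- Diet -> Genotype
  P6: Cholesterol <- BMI -> Age <- Diet -> Exercise <- AlcoholUse <- Genotype
  P7: Cholesterol <- BMI -> Age <- AlcoholUse <- Genotype
  P8: Cholesterol <- BMI -> Age <- AlcoholUse -> Exercise <- Diet -> Genotype
Each backdoor path contains an unconditioned collider, so every path is already blocked with the empty conditioning set:
  P1: blocked at collider Exercise (neither it nor any descendant is in the conditioning set).
  P2: blocked at collider Exercise (neither it nor any descendant is in the conditioning set).
  P3: blocked at collider Exercise (neither it nor any descendant is in the conditioning set).
  P4: blocked at collider Exercise (neither it nor any descendant is in the conditioning set).
  P5: blocked at collider Age (neither it nor any descendant is in the conditioning set).
  P6: blocked at collider Age (neither it nor any descendant is in the conditioning set).
  P7: blocked at collider Age (neither it nor any descendant is in the conditioning set).
  P8: blocked at collider Age (neither it nor any descendant is in the conditioning set).
The empty set is therefore the unique smallest valid set.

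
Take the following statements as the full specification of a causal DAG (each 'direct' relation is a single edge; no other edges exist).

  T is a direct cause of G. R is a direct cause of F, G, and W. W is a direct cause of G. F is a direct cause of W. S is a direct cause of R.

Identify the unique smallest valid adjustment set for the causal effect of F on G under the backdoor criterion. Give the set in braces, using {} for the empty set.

Variables eligible for adjustment (non-descendants of F, excluding F and G): {R, S, T}.
Backdoor paths from F to G:
  P1: F <- R -> W -> G
  P2: F <- R -> G
The empty set is not sufficient: P1 (F <- R -> W -> G) has no collider blocking it and no conditioned non-collider, so it is open.
Try {R}:
  P1: blocked at fork node R ∈ conditioning set.
  P2: blocked at fork node R ∈ conditioning set.
{R} contains no descendant of F and blocks every backdoor path.
No other singleton works — e.g. {T} leaves P1 open — so {R} is the unique smallest valid adjustment set.

{R}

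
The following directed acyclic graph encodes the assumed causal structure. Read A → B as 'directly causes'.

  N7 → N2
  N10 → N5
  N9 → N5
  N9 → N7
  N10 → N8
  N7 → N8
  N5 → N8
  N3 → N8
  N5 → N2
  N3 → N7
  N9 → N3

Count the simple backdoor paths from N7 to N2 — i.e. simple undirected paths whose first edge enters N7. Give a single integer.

6

A backdoor path from N7 to N2 is any simple undirected path whose first edge points into N7 (i.e. leaves N7 via a parent).
Parents of N7: {N3, N9}.
Enumerating:
  P1: N7 <- N9 -> N5 -> N2
  P2: N7 <- N9 -> N3 -> N8 <- N10 -> N5 -> N2
  P3: N7 <- N9 -> N3 -> N8 <- N5 -> N2
  P4: N7 <- N3 <- N9 -> N5 -> N2
  P5: N7 <- N3 -> N8 <- N10 -> N5 -> N2
  P6: N7 <- N3 -> N8 <- N5 -> N2
That exhausts the simple backdoor paths. Count: 6.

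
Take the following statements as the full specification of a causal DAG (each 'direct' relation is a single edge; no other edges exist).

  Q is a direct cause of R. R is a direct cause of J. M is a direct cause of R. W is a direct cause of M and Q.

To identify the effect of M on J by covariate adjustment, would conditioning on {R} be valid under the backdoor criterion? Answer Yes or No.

No

Backdoor paths from M to J (paths whose first edge points into M):
  P1: M <- W -> Q -> R -> J
Condition 1 (no descendant of M in the set): FAILS — R is a descendant of M.
Condition 2 (every backdoor path blocked by {R}):
  P1: blocked at chain node R ∈ conditioning set.
{R} does not satisfy the backdoor criterion.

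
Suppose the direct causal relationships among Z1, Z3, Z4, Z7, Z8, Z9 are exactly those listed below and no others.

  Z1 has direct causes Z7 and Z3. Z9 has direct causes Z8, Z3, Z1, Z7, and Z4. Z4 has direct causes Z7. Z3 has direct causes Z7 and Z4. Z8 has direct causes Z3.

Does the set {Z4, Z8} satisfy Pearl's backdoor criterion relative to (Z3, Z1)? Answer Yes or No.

No

Backdoor paths from Z3 to Z1 (paths whose first edge points into Z3):
  P1: Z3 <- Z7 -> Z4 -> Z9 <- Z1
  P2: Z3 <- Z7 -> Z1
  P3: Z3 <- Z7 -> Z9 <- Z1
  P4: Z3 <- Z4 <- Z7 -> Z1
  P5: Z3 <- Z4 <- Z7 -> Z9 <- Z1
  P6: Z3 <- Z4 -> Z9 <- Z7 -> Z1
  P7: Z3 <- Z4 -> Z9 <- Z1
Condition 1 (no descendant of Z3 in the set): FAILS — Z8 is a descendant of Z3.
Condition 2 (every backdoor path blocked by {Z4, Z8}):
  P1: blocked at chain node Z4 ∈ conditioning set.
  P2: open — no interior node is in the conditioning set.
  P3: blocked at collider Z9 (neither it nor any descendant is in the conditioning set).
  P4: blocked at chain node Z4 ∈ conditioning set.
  P5: blocked at chain node Z4 ∈ conditioning set.
  P6: blocked at fork node Z4 ∈ conditioning set.
  P7: blocked at fork node Z4 ∈ conditioning set.
{Z4, Z8} does not satisfy the backdoor criterion.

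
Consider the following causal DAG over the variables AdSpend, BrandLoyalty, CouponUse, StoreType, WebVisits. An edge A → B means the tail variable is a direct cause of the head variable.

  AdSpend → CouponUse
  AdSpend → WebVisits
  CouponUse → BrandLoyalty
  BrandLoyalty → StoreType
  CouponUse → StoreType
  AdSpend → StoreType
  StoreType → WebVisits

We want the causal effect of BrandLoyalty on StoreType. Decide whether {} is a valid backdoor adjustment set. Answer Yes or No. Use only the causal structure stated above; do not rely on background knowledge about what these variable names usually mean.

No

Backdoor paths from BrandLoyalty to StoreType (paths whose first edge points into BrandLoyalty):
  P1: BrandLoyalty <- CouponUse <- AdSpend -> StoreType
  P2: BrandLoyalty <- CouponUse <- AdSpend -> WebVisits <- StoreType
  P3: BrandLoyalty <- CouponUse -> StoreType
Condition 1 (no descendant of BrandLoyalty in the set): holds — descendants of BrandLoyalty are {StoreType, WebVisits}; none are in {}.
Condition 2 (every backdoor path blocked by {}):
  P1: open — no interior node is in the conditioning set.
  P2: blocked at collider WebVisits (neither it nor any descendant is in the conditioning set).
  P3: open — no interior node is in the conditioning set.
{} does not satisfy the backdoor criterion.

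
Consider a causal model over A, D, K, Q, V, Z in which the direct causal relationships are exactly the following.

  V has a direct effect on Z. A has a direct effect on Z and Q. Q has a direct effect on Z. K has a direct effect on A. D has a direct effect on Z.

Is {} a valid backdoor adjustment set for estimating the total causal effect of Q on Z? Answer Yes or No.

Backdoor paths from Q to Z (paths whose first edge points into Q):
  P1: Q <- A -> Z
Condition 1 (no descendant of Q in the set): holds — descendants of Q are {Z}; none are in {}.
Condition 2 (every backdoor path blocked by {}):
  P1: open — no interior node is in the conditioning set.
{} does not satisfy the backdoor criterion.

No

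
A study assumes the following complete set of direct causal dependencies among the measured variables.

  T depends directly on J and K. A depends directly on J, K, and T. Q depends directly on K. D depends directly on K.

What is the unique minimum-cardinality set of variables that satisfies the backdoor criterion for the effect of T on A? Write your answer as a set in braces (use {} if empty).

{J, K}

Variables eligible for adjustment (non-descendants of T, excluding T and A): {D, J, K, Q}.
Backdoor paths from T to A:
  P1: T <- J -> A
  P2: T <- K -> A
The empty set is not sufficient: P1 (T <- J -> A) has no collider blocking it and no conditioned non-collider, so it is open.
Try {J, K}:
  P1: blocked at fork node J ∈ conditioning set.
  P2: blocked at fork node K ∈ conditioning set.
{J, K} contains no descendant of T and blocks every backdoor path.
Every element of {J, K} is needed (dropping J leaves P1 open; dropping K leaves P2 open), so no proper subset is valid.
Among all size-2 subsets of the eligible variables, only {J, K} blocks every backdoor path, so it is the unique smallest valid adjustment set.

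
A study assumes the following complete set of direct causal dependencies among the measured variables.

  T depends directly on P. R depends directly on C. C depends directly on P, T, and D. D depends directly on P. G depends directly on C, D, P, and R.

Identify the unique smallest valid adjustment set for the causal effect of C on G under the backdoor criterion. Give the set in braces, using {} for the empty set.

{D, P}

Variables eligible for adjustment (non-descendants of C, excluding C and G): {D, P, T}.
Backdoor paths from C to G:
  P1: C <- P -> D -> G
  P2: C <- P -> G
  P3: C <- T <- P -> D -> G
  P4: C <- T <- P -> G
  P5: C <- D <- P -> G
  P6: C <- D -> G
The empty set is not sufficient: P1 (C <- P -> D -> G) has no collider blocking it and no conditioned non-collider, so it is open.
Try {D, P}:
  P1: blocked at fork node P ∈ conditioning set.
  P2: blocked at fork node P ∈ conditioning set.
  P3: blocked at fork node P ∈ conditioning set.
  P4: blocked at fork node P ∈ conditioning set.
  P5: blocked at chain node D ∈ conditioning set.
  P6: blocked at fork node D ∈ conditioning set.
{D, P} contains no descendant of C and blocks every backdoor path.
Every element of {D, P} is needed (dropping D leaves P6 open; dropping P leaves P2 open), so no proper subset is valid.
Among all size-2 subsets of the eligible variables, only {D, P} blocks every backdoor path, so it is the unique smallest valid adjustment set.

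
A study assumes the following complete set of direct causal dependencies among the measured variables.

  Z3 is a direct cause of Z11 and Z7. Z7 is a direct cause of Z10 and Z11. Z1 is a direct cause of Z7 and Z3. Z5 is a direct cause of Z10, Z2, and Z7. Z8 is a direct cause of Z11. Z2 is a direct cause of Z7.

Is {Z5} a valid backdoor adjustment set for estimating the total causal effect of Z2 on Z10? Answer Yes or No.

Backdoor paths from Z2 to Z10 (paths whose first edge points into Z2):
  P1: Z2 <- Z5 -> Z7 -> Z10
  P2: Z2 <- Z5 -> Z10
Condition 1 (no descendant of Z2 in the set): holds — descendants of Z2 are {Z10, Z11, Z7}; none are in {Z5}.
Condition 2 (every backdoor path blocked by {Z5}):
  P1: blocked at fork node Z5 ∈ conditioning set.
  P2: blocked at fork node Z5 ∈ conditioning set.
{Z5} satisfies the backdoor criterion.

Yes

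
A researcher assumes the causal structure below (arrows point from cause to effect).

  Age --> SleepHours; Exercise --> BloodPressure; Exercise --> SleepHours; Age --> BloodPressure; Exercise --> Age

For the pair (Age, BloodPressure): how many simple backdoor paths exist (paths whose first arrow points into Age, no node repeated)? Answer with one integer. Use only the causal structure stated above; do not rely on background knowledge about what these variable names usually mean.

1

A backdoor path from Age to BloodPressure is any simple undirected path whose first edge points into Age (i.e. leaves Age via a parent).
Parents of Age: {Exercise}.
Enumerating:
  P1: Age <- Exercise -> BloodPressure
That exhausts the simple backdoor paths. Count: 1.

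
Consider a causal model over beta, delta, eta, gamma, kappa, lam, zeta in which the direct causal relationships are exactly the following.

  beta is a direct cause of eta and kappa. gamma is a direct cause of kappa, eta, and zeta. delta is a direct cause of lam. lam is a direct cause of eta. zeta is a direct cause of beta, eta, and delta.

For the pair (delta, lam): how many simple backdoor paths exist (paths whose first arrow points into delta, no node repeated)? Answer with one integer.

5

A backdoor path from delta to lam is any simple undirected path whose first edge points into delta (i.e. leaves delta via a parent).
Parents of delta: {zeta}.
Enumerating:
  P1: delta <- zeta <- gamma -> eta <- lam
  P2: delta <- zeta <- gamma -> kappa <- beta -> eta <- lam
  P3: delta <- zeta -> beta -> eta <- lam
  P4: delta <- zeta -> beta -> kappa <- gamma -> eta <- lam
  P5: delta <- zeta -> eta <- lam
That exhausts the simple backdoor paths. Count: 5.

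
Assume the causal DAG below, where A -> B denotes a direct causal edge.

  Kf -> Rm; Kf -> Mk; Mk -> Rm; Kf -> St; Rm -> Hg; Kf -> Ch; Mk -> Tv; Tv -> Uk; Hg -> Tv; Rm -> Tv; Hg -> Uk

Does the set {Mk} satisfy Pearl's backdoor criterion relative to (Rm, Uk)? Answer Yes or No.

Backdoor paths from Rm to Uk (paths whose first edge points into Rm):
  P1: Rm <- Kf -> Mk -> Tv <- Hg -> Uk
  P2: Rm <- Kf -> Mk -> Tv -> Uk
  P3: Rm <- Mk -> Tv <- Hg -> Uk
  P4: Rm <- Mk -> Tv -> Uk
Condition 1 (no descendant of Rm in the set): holds — descendants of Rm are {Hg, Tv, Uk}; none are in {Mk}.
Condition 2 (every backdoor path blocked by {Mk}):
  P1: blocked at chain node Mk ∈ conditioning set.
  P2: blocked at chain node Mk ∈ conditioning set.
  P3: blocked at fork node Mk ∈ conditioning set.
  P4: blocked at fork node Mk ∈ conditioning set.
{Mk} satisfies the backdoor criterion.

Yes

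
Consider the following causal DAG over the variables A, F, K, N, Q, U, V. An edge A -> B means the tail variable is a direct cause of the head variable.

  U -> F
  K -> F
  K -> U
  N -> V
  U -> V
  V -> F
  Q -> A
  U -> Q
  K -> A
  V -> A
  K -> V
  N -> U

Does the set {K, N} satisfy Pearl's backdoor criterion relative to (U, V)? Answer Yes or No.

Yes

Backdoor paths from U to V (paths whose first edge points into U):
  P1: U <- N -> V
  P2: U <- K -> V
  P3: U <- K -> A <- V
  P4: U <- K -> F <- V
Condition 1 (no descendant of U in the set): holds — descendants of U are {A, F, Q, V}; none are in {K, N}.
Condition 2 (every backdoor path blocked by {K, N}):
  P1: blocked at fork node N ∈ conditioning set.
  P2: blocked at fork node K ∈ conditioning set.
  P3: blocked at fork node K ∈ conditioning set.
  P4: blocked at fork node K ∈ conditioning set.
{K, N} satisfies the backdoor criterion.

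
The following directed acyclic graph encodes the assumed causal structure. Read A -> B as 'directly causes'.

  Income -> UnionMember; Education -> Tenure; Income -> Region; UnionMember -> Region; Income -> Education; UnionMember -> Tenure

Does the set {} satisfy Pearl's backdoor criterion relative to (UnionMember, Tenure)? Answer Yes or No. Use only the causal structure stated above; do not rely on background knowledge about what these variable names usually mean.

Backdoor paths from UnionMember to Tenure (paths whose first edge points into UnionMember):
  P1: UnionMember <- Income -> Education -> Tenure
Condition 1 (no descendant of UnionMember in the set): holds — descendants of UnionMember are {Region, Tenure}; none are in {}.
Condition 2 (every backdoor path blocked by {}):
  P1: open — no interior node is in the conditioning set.
{} does not satisfy the backdoor criterion.

No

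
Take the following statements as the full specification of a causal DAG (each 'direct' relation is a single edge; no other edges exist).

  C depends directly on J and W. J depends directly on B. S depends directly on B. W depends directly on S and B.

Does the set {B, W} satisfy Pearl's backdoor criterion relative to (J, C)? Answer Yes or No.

Yes

Backdoor paths from J to C (paths whose first edge points into J):
  P1: J <- B -> S -> W -> C
  P2: J <- B -> W -> C
Condition 1 (no descendant of J in the set): holds — descendants of J are {C}; none are in {B, W}.
Condition 2 (every backdoor path blocked by {B, W}):
  P1: blocked at fork node B ∈ conditioning set.
  P2: blocked at fork node B ∈ conditioning set.
{B, W} satisfies the backdoor criterion.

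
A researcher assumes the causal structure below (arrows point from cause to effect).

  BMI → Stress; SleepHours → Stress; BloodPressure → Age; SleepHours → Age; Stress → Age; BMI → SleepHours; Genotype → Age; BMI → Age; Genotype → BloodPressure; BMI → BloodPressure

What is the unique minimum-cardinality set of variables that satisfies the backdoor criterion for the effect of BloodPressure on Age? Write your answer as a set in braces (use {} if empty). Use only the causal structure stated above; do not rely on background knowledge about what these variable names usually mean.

Variables eligible for adjustment (non-descendants of BloodPressure, excluding BloodPressure and Age): {BMI, Genotype, SleepHours, Stress}.
Backdoor paths from BloodPressure to Age:
  P1: BloodPressure <- BMI -> SleepHours -> Stress -> Age
  P2: BloodPressure <- BMI -> SleepHours -> Age
  P3: BloodPressure <- BMI -> Stress <- SleepHours -> Age
  P4: BloodPressure <- BMI -> Stress -> Age
  P5: BloodPressure <- BMI -> Age
  P6: BloodPressure <- Genotype -> Age
The empty set is not sufficient: P1 (BloodPressure <- BMI -> SleepHours -> Stress -> Age) has no collider blocking it and no conditioned non-collider, so it is open.
Try {BMI, Genotype}:
  P1: blocked at fork node BMI ∈ conditioning set.
  P2: blocked at fork node BMI ∈ conditioning set.
  P3: blocked at fork node BMI ∈ conditioning set.
  P4: blocked at fork node BMI ∈ conditioning set.
  P5: blocked at fork node BMI ∈ conditioning set.
  P6: blocked at fork node Genotype ∈ conditioning set.
{BMI, Genotype} contains no descendant of BloodPressure and blocks every backdoor path.
Every element of {BMI, Genotype} is needed (dropping BMI leaves P1 open; dropping Genotype leaves P6 open), so no proper subset is valid.
Among all size-2 subsets of the eligible variables, only {BMI, Genotype} blocks every backdoor path, so it is the unique smallest valid adjustment set.

{BMI, Genotype}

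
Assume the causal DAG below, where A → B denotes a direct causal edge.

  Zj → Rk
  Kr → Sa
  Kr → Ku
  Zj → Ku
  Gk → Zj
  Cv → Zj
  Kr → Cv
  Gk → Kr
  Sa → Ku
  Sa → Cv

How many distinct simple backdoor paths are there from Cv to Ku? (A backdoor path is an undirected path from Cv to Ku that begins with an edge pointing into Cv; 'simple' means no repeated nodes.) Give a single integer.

6

A backdoor path from Cv to Ku is any simple undirected path whose first edge points into Cv (i.e. leaves Cv via a parent).
Parents of Cv: {Kr, Sa}.
Enumerating:
  P1: Cv <- Kr <- Gk -> Zj -> Ku
  P2: Cv <- Kr -> Sa -> Ku
  P3: Cv <- Kr -> Ku
  P4: Cv <- Sa <- Kr <- Gk -> Zj -> Ku
  P5: Cv <- Sa <- Kr -> Ku
  P6: Cv <- Sa -> Ku
That exhausts the simple backdoor paths. Count: 6.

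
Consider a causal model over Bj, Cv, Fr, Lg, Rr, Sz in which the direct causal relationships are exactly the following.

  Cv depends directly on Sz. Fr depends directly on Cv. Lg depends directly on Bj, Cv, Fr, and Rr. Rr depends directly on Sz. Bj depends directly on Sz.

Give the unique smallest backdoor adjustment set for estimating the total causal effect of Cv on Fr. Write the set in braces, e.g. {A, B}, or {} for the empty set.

Variables eligible for adjustment (non-descendants of Cv, excluding Cv and Fr): {Bj, Rr, Sz}.
Backdoor paths from Cv to Fr:
  P1: Cv <- Sz -> Bj -> Lg <- Fr
  P2: Cv <- Sz -> Rr -> Lg <- Fr
Each backdoor path contains an unconditioned collider, so every path is already blocked with the empty conditioning set:
  P1: blocked at collider Lg (neither it nor any descendant is in the conditioning set).
  P2: blocked at collider Lg (neither it nor any descendant is in the conditioning set).
The empty set is therefore the unique smallest valid set.

{}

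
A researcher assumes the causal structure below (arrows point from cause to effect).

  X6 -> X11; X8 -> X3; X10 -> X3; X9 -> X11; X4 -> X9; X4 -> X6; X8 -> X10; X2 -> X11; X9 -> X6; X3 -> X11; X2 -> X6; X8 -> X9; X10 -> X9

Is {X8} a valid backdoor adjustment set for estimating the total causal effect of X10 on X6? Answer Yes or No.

Yes

Backdoor paths from X10 to X6 (paths whose first edge points into X10):
  P1: X10 <- X8 -> X9 <- X4 -> X6
  P2: X10 <- X8 -> X9 -> X6
  P3: X10 <- X8 -> X9 -> X11 <- X2 -> X6
  P4: X10 <- X8 -> X9 -> X11 <- X6
  P5: X10 <- X8 -> X3 -> X11 <- X9 <- X4 -> X6
  P6: X10 <- X8 -> X3 -> X11 <- X9 -> X6
  P7: X10 <- X8 -> X3 -> X11 <- X2 -> X6
  P8: X10 <- X8 -> X3 -> X11 <- X6
Condition 1 (no descendant of X10 in the set): holds — descendants of X10 are {X11, X3, X6, X9}; none are in {X8}.
Condition 2 (every backdoor path blocked by {X8}):
  P1: blocked at fork node X8 ∈ conditioning set.
  P2: blocked at fork node X8 ∈ conditioning set.
  P3: blocked at fork node X8 ∈ conditioning set.
  P4: blocked at fork node X8 ∈ conditioning set.
  P5: blocked at fork node X8 ∈ conditioning set.
  P6: blocked at fork node X8 ∈ conditioning set.
  P7: blocked at fork node X8 ∈ conditioning set.
  P8: blocked at fork node X8 ∈ conditioning set.
{X8} satisfies the backdoor criterion.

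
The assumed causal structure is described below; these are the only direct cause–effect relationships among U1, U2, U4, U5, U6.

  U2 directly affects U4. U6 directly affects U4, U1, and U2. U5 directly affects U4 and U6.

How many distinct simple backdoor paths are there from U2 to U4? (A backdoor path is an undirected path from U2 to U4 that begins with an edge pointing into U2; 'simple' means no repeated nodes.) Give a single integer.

2

A backdoor path from U2 to U4 is any simple undirected path whose first edge points into U2 (i.e. leaves U2 via a parent).
Parents of U2: {U6}.
Enumerating:
  P1: U2 <- U6 <- U5 -> U4
  P2: U2 <- U6 -> U4
That exhausts the simple backdoor paths. Count: 2.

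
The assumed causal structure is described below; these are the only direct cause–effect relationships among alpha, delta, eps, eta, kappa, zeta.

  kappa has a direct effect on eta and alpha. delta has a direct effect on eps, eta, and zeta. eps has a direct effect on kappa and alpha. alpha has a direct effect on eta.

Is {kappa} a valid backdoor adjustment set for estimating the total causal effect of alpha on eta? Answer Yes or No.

Backdoor paths from alpha to eta (paths whose first edge points into alpha):
  P1: alpha <- eps <- delta -> eta
  P2: alpha <- eps -> kappa -> eta
  P3: alpha <- kappa <- eps <- delta -> eta
  P4: alpha <- kappa -> eta
Condition 1 (no descendant of alpha in the set): holds — descendants of alpha are {eta}; none are in {kappa}.
Condition 2 (every backdoor path blocked by {kappa}):
  P1: open — no interior node is in the conditioning set.
  P2: blocked at chain node kappa ∈ conditioning set.
  P3: blocked at chain node kappa ∈ conditioning set.
  P4: blocked at fork node kappa ∈ conditioning set.
{kappa} does not satisfy the backdoor criterion.

No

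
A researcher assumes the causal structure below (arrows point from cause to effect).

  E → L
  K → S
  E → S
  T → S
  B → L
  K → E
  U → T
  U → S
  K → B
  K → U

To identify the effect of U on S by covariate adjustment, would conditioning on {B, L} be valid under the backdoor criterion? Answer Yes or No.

Backdoor paths from U to S (paths whose first edge points into U):
  P1: U <- K -> B -> L <- E -> S
  P2: U <- K -> E -> S
  P3: U <- K -> S
Condition 1 (no descendant of U in the set): holds — descendants of U are {S, T}; none are in {B, L}.
Condition 2 (every backdoor path blocked by {B, L}):
  P1: blocked at chain node B ∈ conditioning set.
  P2: open — no interior node is in the conditioning set.
  P3: open — no interior node is in the conditioning set.
{B, L} does not satisfy the backdoor criterion.

No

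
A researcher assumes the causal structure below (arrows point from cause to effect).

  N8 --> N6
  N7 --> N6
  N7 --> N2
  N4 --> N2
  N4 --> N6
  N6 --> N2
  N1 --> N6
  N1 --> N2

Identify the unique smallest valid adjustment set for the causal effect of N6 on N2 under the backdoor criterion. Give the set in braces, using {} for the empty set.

{N1, N4, N7}

Variables eligible for adjustment (non-descendants of N6, excluding N6 and N2): {N1, N4, N7, N8}.
Backdoor paths from N6 to N2:
  P1: N6 <- N7 -> N2
  P2: N6 <- N1 -> N2
  P3: N6 <- N4 -> N2
The empty set is not sufficient: P1 (N6 <- N7 -> N2) has no collider blocking it and no conditioned non-collider, so it is open.
Try {N1, N4, N7}:
  P1: blocked at fork node N7 ∈ conditioning set.
  P2: blocked at fork node N1 ∈ conditioning set.
  P3: blocked at fork node N4 ∈ conditioning set.
{N1, N4, N7} contains no descendant of N6 and blocks every backdoor path.
Every element of {N1, N4, N7} is needed (dropping N1 leaves P2 open; dropping N4 leaves P3 open; dropping N7 leaves P1 open), so no proper subset is valid.
Among all size-3 subsets of the eligible variables, only {N1, N4, N7} blocks every backdoor path, so it is the unique smallest valid adjustment set.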